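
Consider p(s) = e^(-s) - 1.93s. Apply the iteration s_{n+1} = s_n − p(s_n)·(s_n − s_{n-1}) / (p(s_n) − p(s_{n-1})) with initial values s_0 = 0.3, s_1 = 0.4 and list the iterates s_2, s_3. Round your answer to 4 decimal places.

0.3614, 0.3611

p(0.3) = 0.161818, p(0.4) = -0.101680
s_2 = 0.400000 − (-0.101680)·(0.400000 − 0.300000) / (-0.101680 − 0.161818) = 0.400000 − (-0.010168)/(-0.263498) = 0.361412
p(0.361412) = -0.000832
s_3 = 0.361412 − (-0.000832)·(0.361412 − 0.400000) / (-0.000832 − (-0.101680)) = 0.361412 − (0.000032)/(0.100848) = 0.361093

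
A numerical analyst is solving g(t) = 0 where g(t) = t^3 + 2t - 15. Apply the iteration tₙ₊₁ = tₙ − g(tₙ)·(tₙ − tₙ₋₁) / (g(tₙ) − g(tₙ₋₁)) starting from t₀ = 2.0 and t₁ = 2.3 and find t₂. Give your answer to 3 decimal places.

2.189

g(2.0) = -3.00000, g(2.3) = 1.76700
t₂ = 2.30000 − 1.76700·(2.30000 − 2.00000) / (1.76700 − (-3.00000)) = 2.30000 − (0.53010)/(4.76700) = 2.18880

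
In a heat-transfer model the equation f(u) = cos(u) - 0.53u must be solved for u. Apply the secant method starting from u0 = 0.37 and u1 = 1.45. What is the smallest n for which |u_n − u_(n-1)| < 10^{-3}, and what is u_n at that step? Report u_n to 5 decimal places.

f(0.37) = 0.7362273, f(1.45) = -0.6479972
u2 = 1.4500000 − (-0.6479972)·(1.0800000)/(-1.3842246) = 0.9444195;  |Δ| = 0.5055805
f(0.9444195) = 0.0856710
u3 = 0.9444195 − 0.0856710·(-0.5055805)/(0.7336682) = 1.0034565;  |Δ| = 0.0590370
f(1.0034565) = 0.0055586
u4 = 1.0034565 − 0.0055586·(0.0590370)/(-0.0801124) = 1.0075528;  |Δ| = 0.0040963
f(1.0075528) = -0.0000715
u5 = 1.0075528 − (-0.0000715)·(0.0040963)/(-0.0056301) = 1.0075008;  |Δ| = 0.0000520
|u5 − u4| = 0.0000520 < 10^{-3}

n = 5, u_n = 1.00750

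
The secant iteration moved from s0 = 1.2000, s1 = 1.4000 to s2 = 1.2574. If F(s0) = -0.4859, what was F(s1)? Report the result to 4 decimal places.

The secant line through (1.2000, -0.4859) and (1.4000, F(s1)) crosses zero at s2 = 1.2574.
So (1.2000, -0.4859), (1.4000, F(s1)), (1.2574, 0) are collinear:
F(s1) = -0.4859 · (1.4000 − 1.2574) / (1.2000 − 1.2574) = -0.4859 · (0.142600)/(-0.057400) = 1.207131

1.2071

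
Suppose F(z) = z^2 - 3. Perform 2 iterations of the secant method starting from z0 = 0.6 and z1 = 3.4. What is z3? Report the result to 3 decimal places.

1.563

F(0.6) = -2.64000, F(3.4) = 8.56000
z2 = 3.40000 − 8.56000·(3.40000 − 0.60000) / (8.56000 − (-2.64000)) = 3.40000 − (23.96800)/(11.20000) = 1.26000
F(1.26000) = -1.41240
z3 = 1.26000 − (-1.41240)·(1.26000 − 3.40000) / (-1.41240 − 8.56000) = 1.26000 − (3.02254)/(-9.97240) = 1.56309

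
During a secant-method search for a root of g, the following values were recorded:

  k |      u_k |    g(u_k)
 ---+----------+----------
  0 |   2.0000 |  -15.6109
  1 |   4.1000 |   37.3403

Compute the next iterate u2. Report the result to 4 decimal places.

u2 = 4.1000 − 37.3403·(4.1000 − 2.0000) / (37.3403 − (-15.6109))
   = 4.1000 − (78.414630)/(52.951200) = 2.619115

2.6191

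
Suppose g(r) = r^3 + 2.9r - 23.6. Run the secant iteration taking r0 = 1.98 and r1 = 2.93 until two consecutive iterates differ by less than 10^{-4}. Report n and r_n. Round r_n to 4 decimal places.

n = 6, r_n = 2.5331

g(1.98) = -10.095608, g(2.93) = 10.050757
r2 = 2.930000 − 10.050757·(0.950000)/(20.146365) = 2.456057;  |Δ| = 0.473943
g(2.456057) = -1.661958
r3 = 2.456057 − (-1.661958)·(-0.473943)/(-11.712715) = 2.523307;  |Δ| = 0.067249
g(2.523307) = -0.216320
r4 = 2.523307 − (-0.216320)·(0.067249)/(1.445638) = 2.533370;  |Δ| = 0.010063
g(2.533370) = 0.005845
r5 = 2.533370 − 0.005845·(0.010063)/(0.222165) = 2.533105;  |Δ| = 0.000265
g(2.533105) = -0.000020
r6 = 2.533105 − (-0.000020)·(-0.000265)/(-0.005865) = 2.533106;  |Δ| = 0.000001
|r6 − r5| = 0.000001 < 10^{-4}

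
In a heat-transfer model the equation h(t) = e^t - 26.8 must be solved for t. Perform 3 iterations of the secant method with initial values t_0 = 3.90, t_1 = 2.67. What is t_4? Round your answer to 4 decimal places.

h(3.90) = 22.602449, h(2.67) = -12.360031
t_2 = 2.670000 − (-12.360031)·(2.670000 − 3.900000) / (-12.360031 − 22.602449) = 2.670000 − (15.202838)/(-34.962480) = 3.104833
h(3.104833) = -4.494508
t_3 = 3.104833 − (-4.494508)·(3.104833 − 2.670000) / (-4.494508 − (-12.360031)) = 3.104833 − (-1.954360)/(7.865523) = 3.353305
h(3.353305) = 1.797081
t_4 = 3.353305 − 1.797081·(3.353305 − 3.104833) / (1.797081 − (-4.494508)) = 3.353305 − (0.446524)/(6.291589) = 3.282333

3.2823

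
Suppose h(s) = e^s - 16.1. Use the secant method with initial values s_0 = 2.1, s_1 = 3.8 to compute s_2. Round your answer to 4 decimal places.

2.4692

h(2.1) = -7.933830, h(3.8) = 28.601184
s_2 = 3.800000 − 28.601184·(3.800000 − 2.100000) / (28.601184 − (-7.933830)) = 3.800000 − (48.622014)/(36.535015) = 2.469167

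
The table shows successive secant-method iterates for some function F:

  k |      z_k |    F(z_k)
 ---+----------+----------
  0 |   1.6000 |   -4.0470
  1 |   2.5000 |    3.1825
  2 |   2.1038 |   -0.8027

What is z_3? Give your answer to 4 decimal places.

z_3 = 2.1038 − (-0.8027)·(2.1038 − 2.5000) / (-0.8027 − 3.1825)
   = 2.1038 − (0.318030)/(-3.985200) = 2.183603

2.1836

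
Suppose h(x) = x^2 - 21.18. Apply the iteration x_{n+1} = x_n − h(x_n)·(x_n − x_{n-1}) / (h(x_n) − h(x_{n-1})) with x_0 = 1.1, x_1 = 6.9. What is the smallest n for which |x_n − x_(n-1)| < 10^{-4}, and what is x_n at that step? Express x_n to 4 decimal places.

n = 7, x_n = 4.6022

h(1.1) = -19.970000, h(6.9) = 26.430000
x_2 = 6.900000 − 26.430000·(5.800000)/(46.400000) = 3.596250;  |Δ| = 3.303750
h(3.596250) = -8.246986
x_3 = 3.596250 − (-8.246986)·(-3.303750)/(-34.676986) = 4.381958;  |Δ| = 0.785708
h(4.381958) = -1.978445
x_4 = 4.381958 − (-1.978445)·(0.785708)/(6.268540) = 4.629939;  |Δ| = 0.247981
h(4.629939) = 0.256335
x_5 = 4.629939 − 0.256335·(0.247981)/(2.234781) = 4.601495;  |Δ| = 0.028444
h(4.601495) = -0.006245
x_6 = 4.601495 − (-0.006245)·(-0.028444)/(-0.262580) = 4.602171;  |Δ| = 0.000676
h(4.602171) = -0.000019
x_7 = 4.602171 − (-0.000019)·(0.000676)/(0.006226) = 4.602173;  |Δ| = 0.000002
|x_7 − x_6| = 0.000002 < 10^{-4}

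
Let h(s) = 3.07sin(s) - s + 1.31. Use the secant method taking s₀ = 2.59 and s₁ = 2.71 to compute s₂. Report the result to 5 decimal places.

2.67875

h(2.59) = 0.3288161, h(2.71) = -0.1157639
s₂ = 2.7100000 − (-0.1157639)·(2.7100000 − 2.5900000) / (-0.1157639 − 0.3288161) = 2.7100000 − (-0.0138917)/(-0.4445801) = 2.6787533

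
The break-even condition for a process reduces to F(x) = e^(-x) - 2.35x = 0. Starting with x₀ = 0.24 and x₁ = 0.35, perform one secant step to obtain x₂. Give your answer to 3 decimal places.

0.312

F(0.24) = 0.22263, F(0.35) = -0.11781
x₂ = 0.35000 − (-0.11781)·(0.35000 − 0.24000) / (-0.11781 − 0.22263) = 0.35000 − (-0.01296)/(-0.34044) = 0.31193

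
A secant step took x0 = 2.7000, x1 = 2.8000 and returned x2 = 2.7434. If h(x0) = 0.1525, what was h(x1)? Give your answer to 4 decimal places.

The secant line through (2.7000, 0.1525) and (2.8000, h(x1)) crosses zero at x2 = 2.7434.
So (2.7000, 0.1525), (2.8000, h(x1)), (2.7434, 0) are collinear:
h(x1) = 0.1525 · (2.8000 − 2.7434) / (2.7000 − 2.7434) = 0.1525 · (0.056600)/(-0.043400) = -0.198882

-0.1989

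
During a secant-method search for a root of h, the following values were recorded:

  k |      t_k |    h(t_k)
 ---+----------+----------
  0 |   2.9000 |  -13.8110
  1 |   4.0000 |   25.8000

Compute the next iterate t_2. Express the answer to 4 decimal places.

3.2835

t_2 = 4.0000 − 25.8000·(4.0000 − 2.9000) / (25.8000 − (-13.8110))
   = 4.0000 − (28.380000)/(39.611000) = 3.283532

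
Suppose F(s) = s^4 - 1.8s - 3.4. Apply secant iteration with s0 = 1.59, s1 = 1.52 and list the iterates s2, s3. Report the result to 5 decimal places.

1.58024, 1.58090

F(1.59) = 0.1292896, F(1.52) = -0.7980518
s2 = 1.5200000 − (-0.7980518)·(1.5200000 − 1.5900000) / (-0.7980518 − 0.1292896) = 1.5200000 − (0.0558636)/(-0.9273415) = 1.5802406
F(1.5802406) = -0.0086229
s3 = 1.5802406 − (-0.0086229)·(1.5802406 − 1.5200000) / (-0.0086229 − (-0.7980518)) = 1.5802406 − (-0.0005194)/(0.7894289) = 1.5808986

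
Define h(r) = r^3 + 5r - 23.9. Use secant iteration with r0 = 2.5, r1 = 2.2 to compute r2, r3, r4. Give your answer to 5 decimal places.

2.30431, 2.31138, 2.31112

h(2.5) = 4.2250000, h(2.2) = -2.2520000
r2 = 2.2000000 − (-2.2520000)·(2.2000000 − 2.5000000) / (-2.2520000 − 4.2250000) = 2.2000000 − (0.6756000)/(-6.4770000) = 2.3043075
h(2.3043075) = -0.1429733
r3 = 2.3043075 − (-0.1429733)·(2.3043075 − 2.2000000) / (-0.1429733 − (-2.2520000)) = 2.3043075 − (-0.0149132)/(2.1090267) = 2.3113787
h(2.3113787) = 0.0053678
r4 = 2.3113787 − 0.0053678·(2.3113787 − 2.3043075) / (0.0053678 − (-0.1429733)) = 2.3113787 − (0.0000380)/(0.1483412) = 2.3111228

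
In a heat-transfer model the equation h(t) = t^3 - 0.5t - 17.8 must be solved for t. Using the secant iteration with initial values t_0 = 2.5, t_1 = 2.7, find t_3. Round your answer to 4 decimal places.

h(2.5) = -3.425000, h(2.7) = 0.533000
t_2 = 2.700000 − 0.533000·(2.700000 − 2.500000) / (0.533000 − (-3.425000)) = 2.700000 − (0.106600)/(3.958000) = 2.673067
h(2.673067) = -0.036698
t_3 = 2.673067 − (-0.036698)·(2.673067 − 2.700000) / (-0.036698 − 0.533000) = 2.673067 − (0.000988)/(-0.569698) = 2.674802

2.6748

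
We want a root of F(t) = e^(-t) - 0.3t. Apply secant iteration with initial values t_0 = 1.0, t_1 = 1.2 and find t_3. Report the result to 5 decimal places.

1.10448

F(1.0) = 0.0678794, F(1.2) = -0.0588058
t_2 = 1.2000000 − (-0.0588058)·(1.2000000 − 1.0000000) / (-0.0588058 − 0.0678794) = 1.2000000 − (-0.0117612)/(-0.1266852) = 1.1071624
F(1.1071624) = -0.0016532
t_3 = 1.1071624 − (-0.0016532)·(1.1071624 − 1.2000000) / (-0.0016532 − (-0.0588058)) = 1.1071624 − (0.0001535)/(0.0571525) = 1.1044768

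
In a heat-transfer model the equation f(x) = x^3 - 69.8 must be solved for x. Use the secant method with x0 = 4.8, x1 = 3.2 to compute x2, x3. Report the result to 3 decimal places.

f(4.8) = 40.79200, f(3.2) = -37.03200
x2 = 3.20000 − (-37.03200)·(3.20000 − 4.80000) / (-37.03200 − 40.79200) = 3.20000 − (59.25120)/(-77.82400) = 3.96135
f(3.96135) = -7.63739
x3 = 3.96135 − (-7.63739)·(3.96135 − 3.20000) / (-7.63739 − (-37.03200)) = 3.96135 − (-5.81472)/(29.39461) = 4.15916

3.961, 4.159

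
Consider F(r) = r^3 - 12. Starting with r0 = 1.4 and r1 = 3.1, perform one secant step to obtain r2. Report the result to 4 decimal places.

F(1.4) = -9.256000, F(3.1) = 17.791000
r2 = 3.100000 − 17.791000·(3.100000 − 1.400000) / (17.791000 − (-9.256000)) = 3.100000 − (30.244700)/(27.047000) = 1.981772

1.9818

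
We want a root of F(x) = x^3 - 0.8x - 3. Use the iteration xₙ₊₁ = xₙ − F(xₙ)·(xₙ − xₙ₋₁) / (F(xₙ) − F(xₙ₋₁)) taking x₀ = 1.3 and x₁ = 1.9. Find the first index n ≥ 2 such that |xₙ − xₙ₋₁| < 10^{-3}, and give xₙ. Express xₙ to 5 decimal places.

F(1.3) = -1.8430000, F(1.9) = 2.3390000
x₂ = 1.9000000 − 2.3390000·(0.6000000)/(4.1820000) = 1.5644189;  |Δ| = 0.3355811
F(1.5644189) = -0.4227659
x₃ = 1.5644189 − (-0.4227659)·(-0.3355811)/(-2.7617659) = 1.6157891;  |Δ| = 0.0513701
F(1.6157891) = -0.0741708
x₄ = 1.6157891 − (-0.0741708)·(0.0513701)/(0.3485951) = 1.6267191;  |Δ| = 0.0109300
F(1.6267191) = 0.0032732
x₅ = 1.6267191 − 0.0032732·(0.0109300)/(0.0774440) = 1.6262571;  |Δ| = 0.0004620
|x₅ − x₄| = 0.0004620 < 10^{-3}

n = 5, xₙ = 1.62626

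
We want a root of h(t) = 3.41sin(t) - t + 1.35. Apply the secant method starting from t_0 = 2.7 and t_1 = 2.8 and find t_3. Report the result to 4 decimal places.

h(2.7) = 0.107365, h(2.8) = -0.307690
t_2 = 2.800000 − (-0.307690)·(2.800000 − 2.700000) / (-0.307690 − 0.107365) = 2.800000 − (-0.030769)/(-0.415056) = 2.725868
h(2.725868) = 0.001272
t_3 = 2.725868 − 0.001272·(2.725868 − 2.800000) / (0.001272 − (-0.307690)) = 2.725868 − (-0.000094)/(0.308962) = 2.726173

2.7262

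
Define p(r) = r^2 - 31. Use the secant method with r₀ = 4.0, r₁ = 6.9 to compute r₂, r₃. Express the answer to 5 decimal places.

5.37615, 5.54697

p(4.0) = -15.0000000, p(6.9) = 16.6100000
r₂ = 6.9000000 − 16.6100000·(6.9000000 − 4.0000000) / (16.6100000 − (-15.0000000)) = 6.9000000 − (48.1690000)/(31.6100000) = 5.3761468
p(5.3761468) = -2.0970457
r₃ = 5.3761468 − (-2.0970457)·(5.3761468 − 6.9000000) / (-2.0970457 − 16.6100000) = 5.3761468 − (3.1955898)/(-18.7070457) = 5.5469696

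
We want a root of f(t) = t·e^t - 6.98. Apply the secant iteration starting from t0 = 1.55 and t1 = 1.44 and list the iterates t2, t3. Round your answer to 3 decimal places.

1.521, 1.523

f(1.55) = 0.32278, f(1.44) = -0.90220
t2 = 1.44000 − (-0.90220)·(1.44000 − 1.55000) / (-0.90220 − 0.32278) = 1.44000 − (0.09924)/(-1.22498) = 1.52102
f(1.52102) = -0.01851
t3 = 1.52102 − (-0.01851)·(1.52102 − 1.44000) / (-0.01851 − (-0.90220)) = 1.52102 − (-0.00150)/(0.88369) = 1.52271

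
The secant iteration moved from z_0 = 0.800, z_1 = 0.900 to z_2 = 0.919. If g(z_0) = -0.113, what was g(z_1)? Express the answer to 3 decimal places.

The secant line through (0.800, -0.113) and (0.900, g(z_1)) crosses zero at z_2 = 0.919.
So (0.800, -0.113), (0.900, g(z_1)), (0.919, 0) are collinear:
g(z_1) = -0.113 · (0.900 − 0.919) / (0.800 − 0.919) = -0.113 · (-0.01900)/(-0.11900) = -0.01804

-0.018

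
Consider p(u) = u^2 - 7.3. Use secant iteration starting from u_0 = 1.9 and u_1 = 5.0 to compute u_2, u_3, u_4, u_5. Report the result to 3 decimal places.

p(1.9) = -3.69000, p(5.0) = 17.70000
u_2 = 5.00000 − 17.70000·(5.00000 − 1.90000) / (17.70000 − (-3.69000)) = 5.00000 − (54.87000)/(21.39000) = 2.43478
p(2.43478) = -1.37183
u_3 = 2.43478 − (-1.37183)·(2.43478 − 5.00000) / (-1.37183 − 17.70000) = 2.43478 − (3.51905)/(-19.07183) = 2.61930
p(2.61930) = -0.43928
u_4 = 2.61930 − (-0.43928)·(2.61930 − 2.43478) / (-0.43928 − (-1.37183)) = 2.61930 − (-0.08105)/(0.93256) = 2.70621
p(2.70621) = 0.02359
u_5 = 2.70621 − 0.02359·(2.70621 − 2.61930) / (0.02359 − (-0.43928)) = 2.70621 − (0.00205)/(0.46287) = 2.70178

2.435, 2.619, 2.706, 2.702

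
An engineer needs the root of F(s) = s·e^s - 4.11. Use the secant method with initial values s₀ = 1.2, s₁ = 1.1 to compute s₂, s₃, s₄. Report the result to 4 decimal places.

1.2185, 1.2169, 1.2170

F(1.2) = -0.125860, F(1.1) = -0.805417
s₂ = 1.100000 − (-0.805417)·(1.100000 − 1.200000) / (-0.805417 − (-0.125860)) = 1.100000 − (0.080542)/(-0.679558) = 1.218521
F(1.218521) = 0.011258
s₃ = 1.218521 − 0.011258·(1.218521 − 1.100000) / (0.011258 − (-0.805417)) = 1.218521 − (0.001334)/(0.816676) = 1.216887
F(1.216887) = -0.000987
s₄ = 1.216887 − (-0.000987)·(1.216887 − 1.218521) / (-0.000987 − 0.011258) = 1.216887 − (0.000002)/(-0.012245) = 1.217019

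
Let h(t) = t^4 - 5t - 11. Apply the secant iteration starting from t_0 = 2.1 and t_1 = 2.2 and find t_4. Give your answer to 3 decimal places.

h(2.1) = -2.05190, h(2.2) = 1.42560
t_2 = 2.20000 − 1.42560·(2.20000 − 2.10000) / (1.42560 − (-2.05190)) = 2.20000 − (0.14256)/(3.47750) = 2.15901
h(2.15901) = -0.06728
t_3 = 2.15901 − (-0.06728)·(2.15901 − 2.20000) / (-0.06728 − 1.42560) = 2.15901 − (0.00276)/(-1.49288) = 2.16085
h(2.16085) = -0.00205
t_4 = 2.16085 − (-0.00205)·(2.16085 − 2.15901) / (-0.00205 − (-0.06728)) = 2.16085 − (0.00000)/(0.06523) = 2.16091

2.161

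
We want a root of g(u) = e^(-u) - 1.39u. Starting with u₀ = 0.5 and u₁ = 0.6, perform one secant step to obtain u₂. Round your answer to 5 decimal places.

0.45503

g(0.5) = -0.0884693, g(0.6) = -0.2851884
u₂ = 0.6000000 − (-0.2851884)·(0.6000000 − 0.5000000) / (-0.2851884 − (-0.0884693)) = 0.6000000 − (-0.0285188)/(-0.1967190) = 0.4550276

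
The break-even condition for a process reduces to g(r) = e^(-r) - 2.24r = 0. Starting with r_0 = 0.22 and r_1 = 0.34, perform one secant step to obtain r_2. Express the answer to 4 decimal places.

g(0.22) = 0.309719, g(0.34) = -0.049830
r_2 = 0.340000 − (-0.049830)·(0.340000 − 0.220000) / (-0.049830 − 0.309719) = 0.340000 − (-0.005980)/(-0.359548) = 0.323369

0.3234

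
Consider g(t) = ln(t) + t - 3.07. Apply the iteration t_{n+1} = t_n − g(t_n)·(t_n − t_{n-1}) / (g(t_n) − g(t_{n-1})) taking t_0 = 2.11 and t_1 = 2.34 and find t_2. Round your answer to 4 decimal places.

g(2.11) = -0.213312, g(2.34) = 0.120151
t_2 = 2.340000 − 0.120151·(2.340000 − 2.110000) / (0.120151 − (-0.213312)) = 2.340000 − (0.027635)/(0.333463) = 2.257128

2.2571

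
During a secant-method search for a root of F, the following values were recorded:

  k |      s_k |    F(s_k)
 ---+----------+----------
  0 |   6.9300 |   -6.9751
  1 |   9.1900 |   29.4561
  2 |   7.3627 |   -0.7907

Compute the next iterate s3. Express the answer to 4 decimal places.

7.4105

s3 = 7.3627 − (-0.7907)·(7.3627 − 9.1900) / (-0.7907 − 29.4561)
   = 7.3627 − (1.444846)/(-30.246800) = 7.410469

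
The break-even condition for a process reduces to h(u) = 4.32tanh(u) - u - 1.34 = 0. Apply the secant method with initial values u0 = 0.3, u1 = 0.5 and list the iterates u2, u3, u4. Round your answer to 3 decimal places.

h(0.3) = -0.38153, h(0.5) = 0.15635
u2 = 0.50000 − 0.15635·(0.50000 − 0.30000) / (0.15635 − (-0.38153)) = 0.50000 − (0.03127)/(0.53788) = 0.44187
h(0.44187) = 0.01175
u3 = 0.44187 − 0.01175·(0.44187 − 0.50000) / (0.01175 − 0.15635) = 0.44187 − (-0.00068)/(-0.14459) = 0.43714
h(0.43714) = -0.00045
u4 = 0.43714 − (-0.00045)·(0.43714 − 0.44187) / (-0.00045 − 0.01175) = 0.43714 − (0.00000)/(-0.01220) = 0.43731

0.442, 0.437, 0.437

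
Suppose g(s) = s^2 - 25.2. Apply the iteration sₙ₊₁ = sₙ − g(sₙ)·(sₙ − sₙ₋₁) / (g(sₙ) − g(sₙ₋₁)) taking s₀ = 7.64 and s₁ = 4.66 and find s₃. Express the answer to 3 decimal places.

5.023

g(7.64) = 33.16960, g(4.66) = -3.48440
s₂ = 4.66000 − (-3.48440)·(4.66000 − 7.64000) / (-3.48440 − 33.16960) = 4.66000 − (10.38351)/(-36.65400) = 4.94328
g(4.94328) = -0.76394
s₃ = 4.94328 − (-0.76394)·(4.94328 − 4.66000) / (-0.76394 − (-3.48440)) = 4.94328 − (-0.21641)/(2.72046) = 5.02283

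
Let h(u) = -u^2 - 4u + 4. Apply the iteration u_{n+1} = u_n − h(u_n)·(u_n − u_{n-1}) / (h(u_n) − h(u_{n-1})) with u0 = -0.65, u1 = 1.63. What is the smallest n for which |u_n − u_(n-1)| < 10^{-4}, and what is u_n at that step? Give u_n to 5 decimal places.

n = 6, u_n = 0.82843

h(-0.65) = 6.1775000, h(1.63) = -5.1769000
u2 = 1.6300000 − (-5.1769000)·(2.2800000)/(-11.3544000) = 0.5904618;  |Δ| = 1.0395382
h(0.5904618) = 1.2895074
u3 = 0.5904618 − 1.2895074·(-1.0395382)/(6.4664074) = 0.7977628;  |Δ| = 0.2073009
h(0.7977628) = 0.1725235
u4 = 0.7977628 − 0.1725235·(0.2073009)/(-1.1169839) = 0.8297814;  |Δ| = 0.0320186
h(0.8297814) = -0.0076627
u5 = 0.8297814 − (-0.0076627)·(0.0320186)/(-0.1801862) = 0.8284197;  |Δ| = 0.0013616
h(0.8284197) = 0.0000417
u6 = 0.8284197 − 0.0000417·(-0.0013616)/(0.0077044) = 0.8284271;  |Δ| = 0.0000074
|u6 − u5| = 0.0000074 < 10^{-4}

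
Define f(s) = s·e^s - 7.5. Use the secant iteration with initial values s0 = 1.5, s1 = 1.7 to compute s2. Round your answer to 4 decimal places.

1.5602

f(1.5) = -0.777466, f(1.7) = 1.805711
s2 = 1.700000 − 1.805711·(1.700000 − 1.500000) / (1.805711 − (-0.777466)) = 1.700000 − (0.361142)/(2.583177) = 1.560195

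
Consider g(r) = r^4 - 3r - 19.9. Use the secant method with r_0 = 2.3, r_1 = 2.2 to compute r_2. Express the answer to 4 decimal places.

2.2722

g(2.3) = 1.184100, g(2.2) = -3.074400
r_2 = 2.200000 − (-3.074400)·(2.200000 − 2.300000) / (-3.074400 − 1.184100) = 2.200000 − (0.307440)/(-4.258500) = 2.272194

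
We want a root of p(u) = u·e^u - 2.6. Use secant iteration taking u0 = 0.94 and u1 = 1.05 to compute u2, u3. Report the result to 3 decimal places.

0.976, 0.978

p(0.94) = -0.19362, p(1.05) = 0.40053
u2 = 1.05000 − 0.40053·(1.05000 − 0.94000) / (0.40053 − (-0.19362)) = 1.05000 − (0.04406)/(0.59415) = 0.97585
p(0.97585) = -0.01068
u3 = 0.97585 − (-0.01068)·(0.97585 − 1.05000) / (-0.01068 − 0.40053) = 0.97585 − (0.00079)/(-0.41121) = 0.97777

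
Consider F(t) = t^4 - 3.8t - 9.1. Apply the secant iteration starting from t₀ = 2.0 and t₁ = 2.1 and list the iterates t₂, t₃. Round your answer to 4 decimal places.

F(2.0) = -0.700000, F(2.1) = 2.368100
t₂ = 2.100000 − 2.368100·(2.100000 − 2.000000) / (2.368100 − (-0.700000)) = 2.100000 − (0.236810)/(3.068100) = 2.022815
F(2.022815) = -0.044017
t₃ = 2.022815 − (-0.044017)·(2.022815 − 2.100000) / (-0.044017 − 2.368100) = 2.022815 − (0.003397)/(-2.412117) = 2.024224

2.0228, 2.0242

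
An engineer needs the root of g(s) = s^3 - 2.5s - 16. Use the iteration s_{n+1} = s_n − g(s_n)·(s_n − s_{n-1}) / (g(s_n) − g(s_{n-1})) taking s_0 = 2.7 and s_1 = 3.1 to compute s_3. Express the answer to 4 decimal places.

g(2.7) = -3.067000, g(3.1) = 6.041000
s_2 = 3.100000 − 6.041000·(3.100000 − 2.700000) / (6.041000 − (-3.067000)) = 3.100000 − (2.416400)/(9.108000) = 2.834695
g(2.834695) = -0.308563
s_3 = 2.834695 − (-0.308563)·(2.834695 − 3.100000) / (-0.308563 − 6.041000) = 2.834695 − (0.081863)/(-6.349563) = 2.847588

2.8476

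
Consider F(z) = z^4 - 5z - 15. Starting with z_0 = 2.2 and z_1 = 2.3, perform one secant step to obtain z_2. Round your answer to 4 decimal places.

2.2634

F(2.2) = -2.574400, F(2.3) = 1.484100
z_2 = 2.300000 − 1.484100·(2.300000 − 2.200000) / (1.484100 − (-2.574400)) = 2.300000 − (0.148410)/(4.058500) = 2.263432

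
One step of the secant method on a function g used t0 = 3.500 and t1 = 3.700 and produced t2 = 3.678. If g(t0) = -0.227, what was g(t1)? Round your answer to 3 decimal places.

0.028

The secant line through (3.500, -0.227) and (3.700, g(t1)) crosses zero at t2 = 3.678.
So (3.500, -0.227), (3.700, g(t1)), (3.678, 0) are collinear:
g(t1) = -0.227 · (3.700 − 3.678) / (3.500 − 3.678) = -0.227 · (0.02200)/(-0.17800) = 0.02806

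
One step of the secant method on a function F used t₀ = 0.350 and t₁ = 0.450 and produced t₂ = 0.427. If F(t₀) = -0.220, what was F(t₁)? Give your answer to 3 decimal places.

The secant line through (0.350, -0.220) and (0.450, F(t₁)) crosses zero at t₂ = 0.427.
So (0.350, -0.220), (0.450, F(t₁)), (0.427, 0) are collinear:
F(t₁) = -0.220 · (0.450 − 0.427) / (0.350 − 0.427) = -0.220 · (0.02300)/(-0.07700) = 0.06571

0.066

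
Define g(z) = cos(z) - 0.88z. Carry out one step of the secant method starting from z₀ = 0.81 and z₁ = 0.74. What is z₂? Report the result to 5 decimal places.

0.79525

g(0.81) = -0.0233016, g(0.74) = 0.0872686
z₂ = 0.7400000 − 0.0872686·(0.7400000 − 0.8100000) / (0.0872686 − (-0.0233016)) = 0.7400000 − (-0.0061088)/(0.1105701) = 0.7952482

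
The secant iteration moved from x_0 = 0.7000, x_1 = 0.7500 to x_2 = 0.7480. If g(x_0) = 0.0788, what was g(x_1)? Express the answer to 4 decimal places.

The secant line through (0.7000, 0.0788) and (0.7500, g(x_1)) crosses zero at x_2 = 0.7480.
So (0.7000, 0.0788), (0.7500, g(x_1)), (0.7480, 0) are collinear:
g(x_1) = 0.0788 · (0.7500 − 0.7480) / (0.7000 − 0.7480) = 0.0788 · (0.002000)/(-0.048000) = -0.003283

-0.0033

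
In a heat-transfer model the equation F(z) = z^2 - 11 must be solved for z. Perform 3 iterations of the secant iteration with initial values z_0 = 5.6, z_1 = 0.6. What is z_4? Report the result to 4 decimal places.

3.1746

F(5.6) = 20.360000, F(0.6) = -10.640000
z_2 = 0.600000 − (-10.640000)·(0.600000 − 5.600000) / (-10.640000 − 20.360000) = 0.600000 − (53.200000)/(-31.000000) = 2.316129
F(2.316129) = -5.635546
z_3 = 2.316129 − (-5.635546)·(2.316129 − 0.600000) / (-5.635546 − (-10.640000)) = 2.316129 − (-9.671325)/(5.004454) = 4.248673
F(4.248673) = 7.051219
z_4 = 4.248673 − 7.051219·(4.248673 − 2.316129) / (7.051219 − (-5.635546)) = 4.248673 − (13.626787)/(12.686765) = 3.174578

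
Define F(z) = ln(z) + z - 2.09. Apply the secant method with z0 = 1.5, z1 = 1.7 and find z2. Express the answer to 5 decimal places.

1.61350

F(1.5) = -0.1845349, F(1.7) = 0.1406283
z2 = 1.7000000 − 0.1406283·(1.7000000 − 1.5000000) / (0.1406283 − (-0.1845349)) = 1.7000000 − (0.0281257)/(0.3251631) = 1.6135030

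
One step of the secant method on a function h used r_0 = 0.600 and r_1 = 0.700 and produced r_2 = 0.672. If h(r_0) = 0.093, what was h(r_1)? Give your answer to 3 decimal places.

The secant line through (0.600, 0.093) and (0.700, h(r_1)) crosses zero at r_2 = 0.672.
So (0.600, 0.093), (0.700, h(r_1)), (0.672, 0) are collinear:
h(r_1) = 0.093 · (0.700 − 0.672) / (0.600 − 0.672) = 0.093 · (0.02800)/(-0.07200) = -0.03617

-0.036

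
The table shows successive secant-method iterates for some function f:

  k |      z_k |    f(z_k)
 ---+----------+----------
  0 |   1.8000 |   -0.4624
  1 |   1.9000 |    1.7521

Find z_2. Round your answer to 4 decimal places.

z_2 = 1.9000 − 1.7521·(1.9000 − 1.8000) / (1.7521 − (-0.4624))
   = 1.9000 − (0.175210)/(2.214500) = 1.820881

1.8209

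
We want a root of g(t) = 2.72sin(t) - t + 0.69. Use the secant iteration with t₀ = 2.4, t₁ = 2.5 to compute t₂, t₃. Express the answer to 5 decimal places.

2.44113, 2.44180

g(2.4) = 0.1272599, g(2.5) = -0.1821558
t₂ = 2.5000000 − (-0.1821558)·(2.5000000 − 2.4000000) / (-0.1821558 − 0.1272599) = 2.5000000 − (-0.0182156)/(-0.3094156) = 2.4411291
g(2.4411291) = 0.0021072
t₃ = 2.4411291 − 0.0021072·(2.4411291 − 2.5000000) / (0.0021072 − (-0.1821558)) = 2.4411291 − (-0.0001241)/(0.1842630) = 2.4418023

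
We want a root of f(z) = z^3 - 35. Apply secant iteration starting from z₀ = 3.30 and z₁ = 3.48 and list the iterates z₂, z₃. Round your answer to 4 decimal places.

3.2728, 3.2712

f(3.30) = 0.937000, f(3.48) = 7.144192
z₂ = 3.480000 − 7.144192·(3.480000 − 3.300000) / (7.144192 − 0.937000) = 3.480000 − (1.285955)/(6.207192) = 3.272828
f(3.272828) = 0.056589
z₃ = 3.272828 − 0.056589·(3.272828 − 3.480000) / (0.056589 − 7.144192) = 3.272828 − (-0.011724)/(-7.087603) = 3.271174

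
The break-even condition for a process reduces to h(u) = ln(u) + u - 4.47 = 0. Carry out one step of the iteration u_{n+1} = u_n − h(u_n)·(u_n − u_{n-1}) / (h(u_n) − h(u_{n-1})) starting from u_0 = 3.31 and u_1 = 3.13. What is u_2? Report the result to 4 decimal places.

3.2818

h(3.31) = 0.036948, h(3.13) = -0.198967
u_2 = 3.130000 − (-0.198967)·(3.130000 − 3.310000) / (-0.198967 − 0.036948) = 3.130000 − (0.035814)/(-0.235915) = 3.281809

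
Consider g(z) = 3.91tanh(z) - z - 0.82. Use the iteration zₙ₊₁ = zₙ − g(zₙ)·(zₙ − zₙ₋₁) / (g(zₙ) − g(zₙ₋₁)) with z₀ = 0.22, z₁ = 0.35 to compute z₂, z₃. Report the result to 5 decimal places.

0.29425, 0.29260

g(0.22) = -0.1934144, g(0.35) = 0.1452284
z₂ = 0.3500000 − 0.1452284·(0.3500000 − 0.2200000) / (0.1452284 − (-0.1934144)) = 0.3500000 − (0.0188797)/(0.3386428) = 0.2942490
g(0.2942490) = 0.0041707
z₃ = 0.2942490 − 0.0041707·(0.2942490 − 0.3500000) / (0.0041707 − 0.1452284) = 0.2942490 − (-0.0002325)/(-0.1410576) = 0.2926005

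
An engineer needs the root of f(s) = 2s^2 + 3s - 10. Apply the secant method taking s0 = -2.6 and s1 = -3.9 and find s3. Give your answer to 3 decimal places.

f(-2.6) = -4.28000, f(-3.9) = 8.72000
s2 = -3.90000 − 8.72000·(-3.90000 − (-2.60000)) / (8.72000 − (-4.28000)) = -3.90000 − (-11.33600)/(13.00000) = -3.02800
f(-3.02800) = -0.74643
s3 = -3.02800 − (-0.74643)·(-3.02800 − (-3.90000)) / (-0.74643 − 8.72000) = -3.02800 − (-0.65089)/(-9.46643) = -3.09676

-3.097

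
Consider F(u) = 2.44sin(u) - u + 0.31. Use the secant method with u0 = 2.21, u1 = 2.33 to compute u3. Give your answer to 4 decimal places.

F(2.21) = 0.058273, F(2.33) = -0.250062
u2 = 2.330000 − (-0.250062)·(2.330000 − 2.210000) / (-0.250062 − 0.058273) = 2.330000 − (-0.030007)/(-0.308335) = 2.232679
F(2.232679) = 0.002082
u3 = 2.232679 − 0.002082·(2.232679 − 2.330000) / (0.002082 − (-0.250062)) = 2.232679 − (-0.000203)/(0.252144) = 2.233483

2.2335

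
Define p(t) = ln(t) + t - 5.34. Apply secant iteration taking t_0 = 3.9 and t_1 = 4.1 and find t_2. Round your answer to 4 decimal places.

p(3.9) = -0.079023, p(4.1) = 0.170987
t_2 = 4.100000 − 0.170987·(4.100000 − 3.900000) / (0.170987 − (-0.079023)) = 4.100000 − (0.034197)/(0.250010) = 3.963216

3.9632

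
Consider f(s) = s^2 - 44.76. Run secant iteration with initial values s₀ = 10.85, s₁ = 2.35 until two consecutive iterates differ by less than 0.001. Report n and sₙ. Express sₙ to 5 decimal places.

n = 7, sₙ = 6.69029

f(10.85) = 72.9625000, f(2.35) = -39.2375000
s₂ = 2.3500000 − (-39.2375000)·(-8.5000000)/(-112.2000000) = 5.3225379;  |Δ| = 2.9725379
f(5.3225379) = -16.4305905
s₃ = 5.3225379 − (-16.4305905)·(2.9725379)/(22.8069095) = 7.4640184;  |Δ| = 2.1414805
f(7.4640184) = 10.9515709
s₄ = 7.4640184 − 10.9515709·(2.1414805)/(27.3821614) = 6.6075274;  |Δ| = 0.8564910
f(6.6075274) = -1.1005820
s₅ = 6.6075274 − (-1.1005820)·(-0.8564910)/(-12.0521529) = 6.6857407;  |Δ| = 0.0782133
f(6.6857407) = -0.0608717
s₆ = 6.6857407 − (-0.0608717)·(0.0782133)/(1.0397103) = 6.6903198;  |Δ| = 0.0045791
f(6.6903198) = 0.0003791
s₇ = 6.6903198 − 0.0003791·(0.0045791)/(0.0612508) = 6.6902915;  |Δ| = 0.0000283
|s₇ − s₆| = 0.0000283 < 0.001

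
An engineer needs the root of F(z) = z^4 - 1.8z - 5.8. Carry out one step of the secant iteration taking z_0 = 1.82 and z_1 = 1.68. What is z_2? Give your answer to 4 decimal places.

F(1.82) = 1.895994, F(1.68) = -0.858058
z_2 = 1.680000 − (-0.858058)·(1.680000 − 1.820000) / (-0.858058 − 1.895994) = 1.680000 − (0.120128)/(-2.754052) = 1.723619

1.7236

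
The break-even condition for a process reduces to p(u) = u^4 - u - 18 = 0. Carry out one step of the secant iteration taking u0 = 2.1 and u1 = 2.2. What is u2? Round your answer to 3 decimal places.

2.117

p(2.1) = -0.65190, p(2.2) = 3.22560
u2 = 2.20000 − 3.22560·(2.20000 − 2.10000) / (3.22560 − (-0.65190)) = 2.20000 − (0.32256)/(3.87750) = 2.11681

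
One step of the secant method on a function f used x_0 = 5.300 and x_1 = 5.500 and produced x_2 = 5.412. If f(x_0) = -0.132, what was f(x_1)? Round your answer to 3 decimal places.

The secant line through (5.300, -0.132) and (5.500, f(x_1)) crosses zero at x_2 = 5.412.
So (5.300, -0.132), (5.500, f(x_1)), (5.412, 0) are collinear:
f(x_1) = -0.132 · (5.500 − 5.412) / (5.300 − 5.412) = -0.132 · (0.08800)/(-0.11200) = 0.10371

0.104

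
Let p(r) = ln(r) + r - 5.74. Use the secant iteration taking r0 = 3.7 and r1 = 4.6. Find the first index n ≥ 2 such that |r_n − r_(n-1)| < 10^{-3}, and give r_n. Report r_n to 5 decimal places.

n = 4, r_n = 4.28490

p(3.7) = -0.7316672, p(4.6) = 0.3860563
r2 = 4.6000000 − 0.3860563·(0.9000000)/(1.1177235) = 4.2891443;  |Δ| = 0.3108557
p(4.2891443) = 0.0052316
r3 = 4.2891443 − 0.0052316·(-0.3108557)/(-0.3808247) = 4.2848739;  |Δ| = 0.0042704
p(4.2848739) = -0.0000349
r4 = 4.2848739 − (-0.0000349)·(-0.0042704)/(-0.0052665) = 4.2849023;  |Δ| = 0.0000283
|r4 − r3| = 0.0000283 < 10^{-3}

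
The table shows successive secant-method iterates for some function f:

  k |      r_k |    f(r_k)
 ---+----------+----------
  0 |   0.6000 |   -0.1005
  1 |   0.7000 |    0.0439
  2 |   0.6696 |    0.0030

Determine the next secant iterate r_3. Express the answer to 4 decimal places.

r_3 = 0.6696 − 0.0030·(0.6696 − 0.7000) / (0.0030 − 0.0439)
   = 0.6696 − (-0.000091)/(-0.040900) = 0.667370

0.6674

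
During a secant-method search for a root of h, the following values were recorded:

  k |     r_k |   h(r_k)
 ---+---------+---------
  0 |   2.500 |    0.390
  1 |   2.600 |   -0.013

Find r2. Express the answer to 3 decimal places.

r2 = 2.600 − (-0.013)·(2.600 − 2.500) / (-0.013 − 0.390)
   = 2.600 − (-0.00130)/(-0.40300) = 2.59677

2.597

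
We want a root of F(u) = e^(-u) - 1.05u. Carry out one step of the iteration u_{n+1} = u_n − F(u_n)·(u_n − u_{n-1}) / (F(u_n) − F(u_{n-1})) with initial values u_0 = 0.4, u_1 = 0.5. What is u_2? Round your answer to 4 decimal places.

0.5483

F(0.4) = 0.250320, F(0.5) = 0.081531
u_2 = 0.500000 − 0.081531·(0.500000 − 0.400000) / (0.081531 − 0.250320) = 0.500000 − (0.008153)/(-0.168789) = 0.548303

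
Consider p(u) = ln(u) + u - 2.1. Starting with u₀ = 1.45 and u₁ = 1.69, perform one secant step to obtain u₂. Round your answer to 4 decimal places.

1.6200

p(1.45) = -0.278436, p(1.69) = 0.114729
u₂ = 1.690000 − 0.114729·(1.690000 − 1.450000) / (0.114729 − (-0.278436)) = 1.690000 − (0.027535)/(0.393165) = 1.619966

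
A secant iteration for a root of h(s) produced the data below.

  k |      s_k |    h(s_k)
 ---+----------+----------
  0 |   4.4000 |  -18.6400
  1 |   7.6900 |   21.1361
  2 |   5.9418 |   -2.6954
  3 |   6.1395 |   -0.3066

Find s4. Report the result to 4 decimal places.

s4 = 6.1395 − (-0.3066)·(6.1395 − 5.9418) / (-0.3066 − (-2.6954))
   = 6.1395 − (-0.060615)/(2.388800) = 6.164875

6.1649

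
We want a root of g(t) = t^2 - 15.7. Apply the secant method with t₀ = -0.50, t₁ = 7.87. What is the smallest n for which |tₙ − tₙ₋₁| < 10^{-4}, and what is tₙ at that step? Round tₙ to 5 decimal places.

g(-0.50) = -15.4500000, g(7.87) = 46.2369000
t₂ = 7.8700000 − 46.2369000·(8.3700000)/(61.6869000) = 1.5963365;  |Δ| = 6.2736635
g(1.5963365) = -13.1517098
t₃ = 1.5963365 − (-13.1517098)·(-6.2736635)/(-59.3886098) = 2.9856501;  |Δ| = 1.3893136
g(2.9856501) = -6.7858936
t₄ = 2.9856501 − (-6.7858936)·(1.3893136)/(6.3658161) = 4.4666439;  |Δ| = 1.4809938
g(4.4666439) = 4.2509074
t₅ = 4.4666439 − 4.2509074·(1.4809938)/(11.0368010) = 3.8962279;  |Δ| = 0.5704160
g(3.8962279) = -0.5194081
t₆ = 3.8962279 − (-0.5194081)·(-0.5704160)/(-4.7703155) = 3.9583367;  |Δ| = 0.0621088
g(3.9583367) = -0.0315704
t₇ = 3.9583367 − (-0.0315704)·(0.0621088)/(0.4878378) = 3.9623561;  |Δ| = 0.0040194
g(3.9623561) = 0.0002658
t₈ = 3.9623561 − 0.0002658·(0.0040194)/(0.0318362) = 3.9623225;  |Δ| = 0.0000336
|t₈ − t₇| = 0.0000336 < 10^{-4}

n = 8, tₙ = 3.96232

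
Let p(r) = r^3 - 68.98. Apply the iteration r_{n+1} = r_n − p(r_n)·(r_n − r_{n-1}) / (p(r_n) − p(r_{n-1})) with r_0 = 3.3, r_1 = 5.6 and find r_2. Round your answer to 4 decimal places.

3.8441

p(3.3) = -33.043000, p(5.6) = 106.636000
r_2 = 5.600000 − 106.636000·(5.600000 − 3.300000) / (106.636000 − (-33.043000)) = 5.600000 − (245.262800)/(139.679000) = 3.844097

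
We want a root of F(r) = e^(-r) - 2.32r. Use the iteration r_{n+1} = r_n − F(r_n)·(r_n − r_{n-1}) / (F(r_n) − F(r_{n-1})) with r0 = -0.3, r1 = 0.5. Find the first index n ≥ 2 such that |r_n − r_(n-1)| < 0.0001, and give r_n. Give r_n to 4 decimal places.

F(-0.3) = 2.045859, F(0.5) = -0.553469
r2 = 0.500000 − (-0.553469)·(0.800000)/(-2.599328) = 0.329658;  |Δ| = 0.170342
F(0.329658) = -0.045636
r3 = 0.329658 − (-0.045636)·(-0.170342)/(0.507833) = 0.314350;  |Δ| = 0.015308
F(0.314350) = 0.000971
r4 = 0.314350 − 0.000971·(-0.015308)/(0.046607) = 0.314669;  |Δ| = 0.000319
F(0.314669) = -0.000002
r5 = 0.314669 − (-0.000002)·(0.000319)/(-0.000973) = 0.314668;  |Δ| = 0.000001
|r5 − r4| = 0.000001 < 0.0001

n = 5, r_n = 0.3147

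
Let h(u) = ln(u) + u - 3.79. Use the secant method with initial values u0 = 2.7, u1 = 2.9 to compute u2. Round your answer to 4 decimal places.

2.7713

h(2.7) = -0.096748, h(2.9) = 0.174711
u2 = 2.900000 − 0.174711·(2.900000 − 2.700000) / (0.174711 − (-0.096748)) = 2.900000 − (0.034942)/(0.271459) = 2.771280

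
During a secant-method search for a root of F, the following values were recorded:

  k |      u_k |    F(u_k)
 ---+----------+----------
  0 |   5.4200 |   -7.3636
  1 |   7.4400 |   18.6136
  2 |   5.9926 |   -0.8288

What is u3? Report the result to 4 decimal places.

6.0543

u3 = 5.9926 − (-0.8288)·(5.9926 − 7.4400) / (-0.8288 − 18.6136)
   = 5.9926 − (1.199605)/(-19.442400) = 6.054300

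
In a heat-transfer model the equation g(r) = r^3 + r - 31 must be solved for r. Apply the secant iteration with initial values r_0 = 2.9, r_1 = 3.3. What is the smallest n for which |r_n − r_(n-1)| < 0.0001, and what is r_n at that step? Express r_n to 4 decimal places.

n = 5, r_n = 3.0353

g(2.9) = -3.711000, g(3.3) = 8.237000
r_2 = 3.300000 − 8.237000·(0.400000)/(11.948000) = 3.024238;  |Δ| = 0.275762
g(3.024238) = -0.316024
r_3 = 3.024238 − (-0.316024)·(-0.275762)/(-8.553024) = 3.034427;  |Δ| = 0.010189
g(3.034427) = -0.025324
r_4 = 3.034427 − (-0.025324)·(0.010189)/(0.290700) = 3.035315;  |Δ| = 0.000888
g(3.035315) = 0.000089
r_5 = 3.035315 − 0.000089·(0.000888)/(0.025413) = 3.035312;  |Δ| = 0.000003
|r_5 − r_4| = 0.000003 < 0.0001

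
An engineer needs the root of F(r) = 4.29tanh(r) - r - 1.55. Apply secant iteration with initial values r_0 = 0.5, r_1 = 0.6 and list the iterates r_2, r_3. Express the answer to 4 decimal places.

F(0.5) = -0.067517, F(0.6) = 0.153943
r_2 = 0.600000 − 0.153943·(0.600000 − 0.500000) / (0.153943 − (-0.067517)) = 0.600000 − (0.015394)/(0.221460) = 0.530487
F(0.530487) = 0.003395
r_3 = 0.530487 − 0.003395·(0.530487 − 0.600000) / (0.003395 − 0.153943) = 0.530487 − (-0.000236)/(-0.150547) = 0.528920

0.5305, 0.5289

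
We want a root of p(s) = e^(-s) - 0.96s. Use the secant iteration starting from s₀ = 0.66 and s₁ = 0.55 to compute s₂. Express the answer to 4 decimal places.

0.5825

p(0.66) = -0.116749, p(0.55) = 0.048950
s₂ = 0.550000 − 0.048950·(0.550000 − 0.660000) / (0.048950 − (-0.116749)) = 0.550000 − (-0.005384)/(0.165698) = 0.582496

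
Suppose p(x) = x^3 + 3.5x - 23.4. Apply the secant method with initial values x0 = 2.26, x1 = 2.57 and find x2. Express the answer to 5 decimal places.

p(2.26) = -3.9468240, p(2.57) = 2.5695930
x2 = 2.5700000 − 2.5695930·(2.5700000 − 2.2600000) / (2.5695930 − (-3.9468240)) = 2.5700000 − (0.7965738)/(6.5164170) = 2.4477589

2.44776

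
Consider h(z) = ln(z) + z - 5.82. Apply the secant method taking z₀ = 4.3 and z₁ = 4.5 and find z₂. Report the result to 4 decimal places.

h(4.3) = -0.061385, h(4.5) = 0.184077
z₂ = 4.500000 − 0.184077·(4.500000 − 4.300000) / (0.184077 − (-0.061385)) = 4.500000 − (0.036815)/(0.245462) = 4.350016

4.3500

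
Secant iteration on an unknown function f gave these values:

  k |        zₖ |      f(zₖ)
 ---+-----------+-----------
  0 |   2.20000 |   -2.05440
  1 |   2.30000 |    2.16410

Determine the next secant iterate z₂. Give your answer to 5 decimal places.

2.24870

z₂ = 2.30000 − 2.16410·(2.30000 − 2.20000) / (2.16410 − (-2.05440))
   = 2.30000 − (0.2164100)/(4.2185000) = 2.2486998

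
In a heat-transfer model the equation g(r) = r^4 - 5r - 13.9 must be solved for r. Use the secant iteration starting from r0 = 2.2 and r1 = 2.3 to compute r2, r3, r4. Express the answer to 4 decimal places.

g(2.2) = -1.474400, g(2.3) = 2.584100
r2 = 2.300000 − 2.584100·(2.300000 − 2.200000) / (2.584100 − (-1.474400)) = 2.300000 − (0.258410)/(4.058500) = 2.236329
g(2.236329) = -0.069982
r3 = 2.236329 − (-0.069982)·(2.236329 − 2.300000) / (-0.069982 − 2.584100) = 2.236329 − (0.004456)/(-2.654082) = 2.238008
g(2.238008) = -0.003184
r4 = 2.238008 − (-0.003184)·(2.238008 − 2.236329) / (-0.003184 − (-0.069982)) = 2.238008 − (-0.000005)/(0.066798) = 2.238088

2.2363, 2.2380, 2.2381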